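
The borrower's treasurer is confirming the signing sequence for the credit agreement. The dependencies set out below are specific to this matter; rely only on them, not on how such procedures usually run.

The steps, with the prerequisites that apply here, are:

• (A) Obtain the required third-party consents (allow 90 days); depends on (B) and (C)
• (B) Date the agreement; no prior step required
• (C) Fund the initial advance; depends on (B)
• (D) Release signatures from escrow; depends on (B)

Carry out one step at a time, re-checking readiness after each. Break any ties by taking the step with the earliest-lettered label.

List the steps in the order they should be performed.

(B) (C) (A) (D)

Only (B) has no prerequisites, so it is first.
Ready: (C) and (D). (C) has the earlier label → (C).
(A) now also ready, so the ready set is {(A), (D)}; (A) has the earlier label → (A).
Next only (D) has its prerequisites met → (D).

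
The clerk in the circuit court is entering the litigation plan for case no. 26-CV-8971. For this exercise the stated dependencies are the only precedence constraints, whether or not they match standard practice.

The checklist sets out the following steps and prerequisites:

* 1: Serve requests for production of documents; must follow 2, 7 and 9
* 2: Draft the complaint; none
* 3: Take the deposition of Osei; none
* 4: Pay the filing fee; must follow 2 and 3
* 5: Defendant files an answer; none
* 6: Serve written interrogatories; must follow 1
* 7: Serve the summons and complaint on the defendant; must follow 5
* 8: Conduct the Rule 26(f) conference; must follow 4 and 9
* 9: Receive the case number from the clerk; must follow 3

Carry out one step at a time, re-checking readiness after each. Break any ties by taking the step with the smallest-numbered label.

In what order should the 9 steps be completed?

2, 3, 4, 5, 7, 9, 1, 6, 8

2, 3 and 5 have no prerequisites; 2 has the earlier label, so 2 is first.
Now 3 and 5 have their prerequisites met. 3 has the earlier label, so 3 next.
4, 5 and 9 are all available; 4 has the earlier label → 4.
Ready: 5 and 9. 5 has the earlier label → 5.
Ready: 7 and 9. 7 has the earlier label → 7.
9 needed 3, now all done → 9.
Now 1 and 8 have their prerequisites met. 1 has the earlier label, so 1 next.
6 and 8 are both available; 6 has the earlier label → 6.
8 needed 4 and 9, now all done → 8.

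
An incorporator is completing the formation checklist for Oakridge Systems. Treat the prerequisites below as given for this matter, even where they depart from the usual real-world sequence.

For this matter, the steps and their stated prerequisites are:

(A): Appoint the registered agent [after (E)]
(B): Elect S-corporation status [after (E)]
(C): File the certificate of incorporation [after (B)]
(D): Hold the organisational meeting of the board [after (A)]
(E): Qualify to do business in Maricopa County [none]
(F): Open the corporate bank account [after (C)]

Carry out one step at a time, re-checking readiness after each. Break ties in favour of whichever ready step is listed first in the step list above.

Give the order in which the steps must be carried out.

(E) (A) (B) (C) (D) (F)

(E) is the only step with nothing outstanding, so it goes first.
Now (A) and (B) have their prerequisites met. (A) is listed earlier, so (A) next.
(B) and (D) are both available; (B) is listed earlier → (B).
(C) now also ready, so the ready set is {(C), (D)}; (C) is listed earlier → (C).
(F) now also ready, so the ready set is {(D), (F)}; (D) is listed earlier → (D).
That leaves (F) as the only ready step → (F).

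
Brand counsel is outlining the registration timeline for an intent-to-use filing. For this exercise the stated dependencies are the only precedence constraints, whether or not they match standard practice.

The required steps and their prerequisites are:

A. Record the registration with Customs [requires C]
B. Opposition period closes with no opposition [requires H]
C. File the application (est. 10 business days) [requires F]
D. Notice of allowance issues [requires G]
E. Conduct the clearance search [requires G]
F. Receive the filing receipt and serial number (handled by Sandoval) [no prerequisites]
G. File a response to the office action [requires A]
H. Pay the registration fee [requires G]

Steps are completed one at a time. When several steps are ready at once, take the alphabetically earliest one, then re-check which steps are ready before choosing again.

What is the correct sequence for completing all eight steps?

F, C, A, G, D, E, H, B

F has no prerequisites → F first.
Next only C has its prerequisites met → C.
A needed C, now all done → A.
G needed A, now all done → G.
Now D, E and H have their prerequisites met. D has the earlier label, so D next.
Ready: E and H. E has the earlier label → E.
H needed G, now all done → H.
B needed H, now all done → B.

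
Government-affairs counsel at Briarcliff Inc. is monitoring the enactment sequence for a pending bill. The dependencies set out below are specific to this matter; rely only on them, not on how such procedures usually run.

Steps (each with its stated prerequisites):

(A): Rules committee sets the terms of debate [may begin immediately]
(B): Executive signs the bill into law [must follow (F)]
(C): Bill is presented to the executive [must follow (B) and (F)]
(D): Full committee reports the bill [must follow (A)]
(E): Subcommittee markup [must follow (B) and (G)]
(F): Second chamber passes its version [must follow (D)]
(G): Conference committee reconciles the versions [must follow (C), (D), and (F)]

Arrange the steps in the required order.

(A), (D), (F), (B), (C), (G), (E)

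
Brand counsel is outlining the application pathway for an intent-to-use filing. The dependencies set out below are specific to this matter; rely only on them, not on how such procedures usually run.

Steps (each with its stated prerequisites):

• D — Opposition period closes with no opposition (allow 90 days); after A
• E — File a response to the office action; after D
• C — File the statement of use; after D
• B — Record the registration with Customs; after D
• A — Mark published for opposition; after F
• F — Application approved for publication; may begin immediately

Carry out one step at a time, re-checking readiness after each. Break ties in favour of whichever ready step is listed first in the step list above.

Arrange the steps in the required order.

F → A → D → E → C → B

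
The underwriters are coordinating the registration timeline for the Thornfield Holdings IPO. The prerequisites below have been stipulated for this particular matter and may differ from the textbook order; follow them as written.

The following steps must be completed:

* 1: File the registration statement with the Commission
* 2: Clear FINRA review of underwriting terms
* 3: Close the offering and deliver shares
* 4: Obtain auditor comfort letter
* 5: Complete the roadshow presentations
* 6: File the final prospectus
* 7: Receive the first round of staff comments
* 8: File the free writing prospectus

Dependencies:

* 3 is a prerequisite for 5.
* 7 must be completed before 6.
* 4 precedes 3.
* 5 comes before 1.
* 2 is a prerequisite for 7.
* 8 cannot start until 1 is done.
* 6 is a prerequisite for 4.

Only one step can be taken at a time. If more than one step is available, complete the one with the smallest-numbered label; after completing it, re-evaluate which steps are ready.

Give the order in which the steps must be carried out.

2 7 6 4 3 5 1 8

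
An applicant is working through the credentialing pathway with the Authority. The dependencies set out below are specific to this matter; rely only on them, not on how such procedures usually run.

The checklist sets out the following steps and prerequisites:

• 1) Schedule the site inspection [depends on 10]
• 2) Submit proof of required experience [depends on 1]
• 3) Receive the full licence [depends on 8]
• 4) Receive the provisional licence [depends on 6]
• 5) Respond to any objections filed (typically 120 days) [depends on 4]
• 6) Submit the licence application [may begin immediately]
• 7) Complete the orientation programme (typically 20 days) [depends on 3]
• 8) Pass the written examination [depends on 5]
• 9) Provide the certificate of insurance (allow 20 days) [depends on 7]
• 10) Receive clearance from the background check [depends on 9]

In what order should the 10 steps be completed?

6 → 4 → 5 → 8 → 3 → 7 → 9 → 10 → 1 → 2

Only 6 has no prerequisites, so it is first.
That leaves 4 as the only ready step → 4.
5 is the only step now ready → 5.
That leaves 8 as the only ready step → 8.
3 needed 8, now all done → 3.
Next only 7 has its prerequisites met → 7.
9 is the only step now ready → 9.
That leaves 10 as the only ready step → 10.
1 needed 10, now all done → 1.
2 is the only step now ready → 2.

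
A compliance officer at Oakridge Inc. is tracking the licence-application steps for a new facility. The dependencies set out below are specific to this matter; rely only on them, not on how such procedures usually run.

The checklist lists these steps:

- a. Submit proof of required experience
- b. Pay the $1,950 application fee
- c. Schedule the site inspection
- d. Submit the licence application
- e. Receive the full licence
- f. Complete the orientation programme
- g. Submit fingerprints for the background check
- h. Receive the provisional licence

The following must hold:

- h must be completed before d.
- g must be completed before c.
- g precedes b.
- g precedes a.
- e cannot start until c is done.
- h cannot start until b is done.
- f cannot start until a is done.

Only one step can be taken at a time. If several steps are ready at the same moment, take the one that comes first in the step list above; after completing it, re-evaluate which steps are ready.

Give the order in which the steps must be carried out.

g a b c e f h d

g has no prerequisites → g first.
Now a, b and c have their prerequisites met. a is listed earlier, so a next.
f now also ready, so the ready set is {b, c, f}; b is listed earlier → b.
h now also ready, so the ready set is {c, f, h}; c is listed earlier → c.
e, f and h are all available; e is listed earlier → e.
Ready: f and h. f is listed earlier → f.
h is the only step now ready → h.
d is the only step now ready → d.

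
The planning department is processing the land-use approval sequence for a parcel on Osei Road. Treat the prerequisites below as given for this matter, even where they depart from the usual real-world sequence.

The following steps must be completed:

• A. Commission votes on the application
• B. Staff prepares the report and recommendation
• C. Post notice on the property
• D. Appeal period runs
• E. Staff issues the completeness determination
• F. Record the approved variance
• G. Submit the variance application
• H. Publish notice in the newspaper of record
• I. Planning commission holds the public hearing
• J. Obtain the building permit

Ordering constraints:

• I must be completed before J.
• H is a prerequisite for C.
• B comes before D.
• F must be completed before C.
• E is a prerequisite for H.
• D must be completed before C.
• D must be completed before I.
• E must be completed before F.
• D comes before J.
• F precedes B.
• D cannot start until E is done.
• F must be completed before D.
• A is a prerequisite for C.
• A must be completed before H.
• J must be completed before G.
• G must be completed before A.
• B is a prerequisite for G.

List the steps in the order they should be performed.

E, F, B, D, I, J, G, A, H, C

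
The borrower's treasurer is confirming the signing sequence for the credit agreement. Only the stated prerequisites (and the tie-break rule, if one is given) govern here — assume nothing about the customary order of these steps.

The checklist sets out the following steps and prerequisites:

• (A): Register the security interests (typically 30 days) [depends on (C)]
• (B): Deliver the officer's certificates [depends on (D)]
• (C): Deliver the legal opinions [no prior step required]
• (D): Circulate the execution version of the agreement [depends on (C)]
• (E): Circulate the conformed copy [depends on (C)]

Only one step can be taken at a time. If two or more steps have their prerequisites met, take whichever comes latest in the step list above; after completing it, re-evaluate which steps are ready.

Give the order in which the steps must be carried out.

(C) has no prerequisites → (C) first.
Now (E), (D) and (A) have their prerequisites met. (E) is listed later, so (E) next.
(D) and (A) are both available; (D) is listed later → (D).
(B) now also ready, so the ready set is {(B), (A)}; (B) is listed later → (B).
(A) is the only step now ready → (A).

(C) (E) (D) (B) (A)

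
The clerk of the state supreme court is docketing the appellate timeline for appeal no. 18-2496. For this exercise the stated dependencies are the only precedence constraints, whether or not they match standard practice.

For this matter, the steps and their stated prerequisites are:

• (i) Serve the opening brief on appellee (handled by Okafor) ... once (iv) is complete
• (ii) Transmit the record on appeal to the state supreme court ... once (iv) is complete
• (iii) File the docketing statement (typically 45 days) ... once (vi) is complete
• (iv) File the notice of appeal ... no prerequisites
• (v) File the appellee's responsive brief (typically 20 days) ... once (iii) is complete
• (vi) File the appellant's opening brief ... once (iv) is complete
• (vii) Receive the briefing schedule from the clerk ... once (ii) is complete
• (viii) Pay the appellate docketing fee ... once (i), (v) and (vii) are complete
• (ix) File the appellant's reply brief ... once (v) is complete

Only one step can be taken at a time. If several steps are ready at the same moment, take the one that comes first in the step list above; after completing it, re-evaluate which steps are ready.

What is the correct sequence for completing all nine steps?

(iv) has no prerequisites → (iv) first.
Ready: (i), (ii) and (vi). (i) is listed earlier → (i).
Now (ii) and (vi) have their prerequisites met. (ii) is listed earlier, so (ii) next.
(vii) now also ready, so the ready set is {(vi), (vii)}; (vi) is listed earlier → (vi).
(iii) and (vii) are both available; (iii) is listed earlier → (iii).
(v) now also ready, so the ready set is {(v), (vii)}; (v) is listed earlier → (v).
Ready: (vii) and (ix). (vii) is listed earlier → (vii).
(viii) now also ready, so the ready set is {(viii), (ix)}; (viii) is listed earlier → (viii).
(ix) needed (v), now all done → (ix).

(iv) (i) (ii) (vi) (iii) (v) (vii) (viii) (ix)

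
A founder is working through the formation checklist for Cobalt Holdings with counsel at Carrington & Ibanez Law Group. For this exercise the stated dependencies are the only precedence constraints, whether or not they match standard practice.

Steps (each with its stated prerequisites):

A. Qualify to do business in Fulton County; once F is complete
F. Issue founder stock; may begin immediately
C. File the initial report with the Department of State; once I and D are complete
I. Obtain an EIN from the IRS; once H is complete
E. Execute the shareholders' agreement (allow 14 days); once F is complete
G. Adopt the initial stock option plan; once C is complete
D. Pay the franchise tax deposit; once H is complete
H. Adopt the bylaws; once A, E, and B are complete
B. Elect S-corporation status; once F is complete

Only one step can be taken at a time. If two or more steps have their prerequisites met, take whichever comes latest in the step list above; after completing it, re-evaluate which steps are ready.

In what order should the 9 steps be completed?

F has no prerequisites → F first.
Ready: B, E and A. B is listed later → B.
E and A are both available; E is listed later → E.
Next only A has its prerequisites met → A.
H is the only step now ready → H.
Now D and I have their prerequisites met. D is listed later, so D next.
I needed H, now all done → I.
C needed D and I, now all done → C.
G is the only step now ready → G.

F, B, E, A, H, D, I, C, G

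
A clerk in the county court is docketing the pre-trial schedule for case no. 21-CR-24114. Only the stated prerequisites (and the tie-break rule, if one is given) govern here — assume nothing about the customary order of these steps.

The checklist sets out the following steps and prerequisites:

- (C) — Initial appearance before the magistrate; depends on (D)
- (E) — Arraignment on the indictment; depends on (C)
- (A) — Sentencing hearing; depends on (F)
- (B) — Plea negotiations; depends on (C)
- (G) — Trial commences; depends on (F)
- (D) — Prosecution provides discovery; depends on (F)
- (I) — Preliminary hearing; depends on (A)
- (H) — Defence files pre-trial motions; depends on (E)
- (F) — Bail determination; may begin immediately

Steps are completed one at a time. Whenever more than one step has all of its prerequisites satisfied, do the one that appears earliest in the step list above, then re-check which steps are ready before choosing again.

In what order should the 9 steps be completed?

(F), (A), (G), (D), (C), (E), (B), (I), (H)

Only (F) has no prerequisites, so it is first.
(A), (G) and (D) are all available; (A) is listed earlier → (A).
(I) now also ready, so the ready set is {(G), (D), (I)}; (G) is listed earlier → (G).
Now (D) and (I) have their prerequisites met. (D) is listed earlier, so (D) next.
(C) now also ready, so the ready set is {(C), (I)}; (C) is listed earlier → (C).
Ready: (E), (B) and (I). (E) is listed earlier → (E).
(H) now also ready, so the ready set is {(B), (I), (H)}; (B) is listed earlier → (B).
(I) and (H) are both available; (I) is listed earlier → (I).
(H) needed (E), now all done → (H).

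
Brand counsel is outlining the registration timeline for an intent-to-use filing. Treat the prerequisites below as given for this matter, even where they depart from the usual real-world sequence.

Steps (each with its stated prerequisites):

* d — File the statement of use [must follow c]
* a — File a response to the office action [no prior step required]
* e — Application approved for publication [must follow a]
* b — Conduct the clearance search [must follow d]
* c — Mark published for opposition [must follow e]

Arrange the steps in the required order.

a is the only step with nothing outstanding, so it goes first.
e is the only step now ready → e.
c needed e, now all done → c.
d needed c, now all done → d.
b needed d, now all done → b.

a, e, c, d, b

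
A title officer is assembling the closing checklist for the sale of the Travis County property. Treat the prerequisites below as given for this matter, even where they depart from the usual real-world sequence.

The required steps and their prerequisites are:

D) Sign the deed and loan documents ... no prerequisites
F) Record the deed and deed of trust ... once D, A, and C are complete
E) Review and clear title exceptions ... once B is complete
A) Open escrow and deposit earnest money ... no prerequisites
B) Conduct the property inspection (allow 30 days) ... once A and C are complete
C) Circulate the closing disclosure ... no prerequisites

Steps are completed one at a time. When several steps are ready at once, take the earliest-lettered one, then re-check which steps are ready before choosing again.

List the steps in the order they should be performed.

A C B D E F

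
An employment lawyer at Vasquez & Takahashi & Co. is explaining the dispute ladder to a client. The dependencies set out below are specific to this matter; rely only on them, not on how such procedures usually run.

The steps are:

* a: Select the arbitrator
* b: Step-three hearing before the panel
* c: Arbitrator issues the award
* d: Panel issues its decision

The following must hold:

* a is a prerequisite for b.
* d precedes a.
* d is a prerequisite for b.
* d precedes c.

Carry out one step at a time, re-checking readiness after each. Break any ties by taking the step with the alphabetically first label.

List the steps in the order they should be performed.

d is the only step with nothing outstanding, so it goes first.
Now a and c have their prerequisites met. a has the earlier label, so a next.
Now b and c have their prerequisites met. b has the earlier label, so b next.
c needed d, now all done → c.

d → a → b → c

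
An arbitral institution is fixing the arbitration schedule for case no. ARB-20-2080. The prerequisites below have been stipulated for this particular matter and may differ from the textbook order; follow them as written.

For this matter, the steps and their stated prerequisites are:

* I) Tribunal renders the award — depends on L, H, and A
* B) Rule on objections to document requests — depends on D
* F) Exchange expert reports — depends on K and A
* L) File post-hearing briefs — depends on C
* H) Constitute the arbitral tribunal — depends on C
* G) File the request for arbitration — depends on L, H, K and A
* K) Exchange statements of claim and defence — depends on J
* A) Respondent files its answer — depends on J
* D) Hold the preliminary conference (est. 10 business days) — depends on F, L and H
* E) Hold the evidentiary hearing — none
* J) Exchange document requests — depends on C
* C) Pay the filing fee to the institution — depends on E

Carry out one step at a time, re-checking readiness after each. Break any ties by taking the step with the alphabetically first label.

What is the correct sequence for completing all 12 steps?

E C H J A K F L D B G I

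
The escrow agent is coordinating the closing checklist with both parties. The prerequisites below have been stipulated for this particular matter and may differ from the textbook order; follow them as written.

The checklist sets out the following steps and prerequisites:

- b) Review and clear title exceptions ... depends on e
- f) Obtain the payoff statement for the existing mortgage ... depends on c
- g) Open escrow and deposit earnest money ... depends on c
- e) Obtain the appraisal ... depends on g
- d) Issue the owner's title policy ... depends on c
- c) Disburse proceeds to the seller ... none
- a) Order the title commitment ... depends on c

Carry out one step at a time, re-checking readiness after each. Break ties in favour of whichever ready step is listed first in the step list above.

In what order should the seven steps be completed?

c, f, g, e, b, d, a

c has no prerequisites → c first.
Now f, g, d and a have their prerequisites met. f is listed earlier, so f next.
g, d and a are all available; g is listed earlier → g.
Ready: e, d and a. e is listed earlier → e.
b, d and a are all available; b is listed earlier → b.
d and a are both available; d is listed earlier → d.
a needed c, now all done → a.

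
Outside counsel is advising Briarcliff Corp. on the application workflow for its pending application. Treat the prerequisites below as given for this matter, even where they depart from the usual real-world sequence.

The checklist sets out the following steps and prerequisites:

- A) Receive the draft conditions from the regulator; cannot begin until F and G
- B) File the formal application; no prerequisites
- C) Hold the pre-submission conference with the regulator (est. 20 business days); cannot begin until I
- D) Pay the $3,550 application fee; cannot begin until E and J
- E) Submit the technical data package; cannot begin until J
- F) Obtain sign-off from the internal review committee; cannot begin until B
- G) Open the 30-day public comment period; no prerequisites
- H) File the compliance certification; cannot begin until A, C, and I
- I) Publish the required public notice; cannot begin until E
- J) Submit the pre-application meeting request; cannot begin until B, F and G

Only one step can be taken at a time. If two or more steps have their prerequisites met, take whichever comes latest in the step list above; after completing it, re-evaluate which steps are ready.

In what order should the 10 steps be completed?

G → B → F → J → E → I → D → C → A → H

Nothing is required for G and B. G is listed later → G first.
B is the only step now ready → B.
Next only F has its prerequisites met → F.
Ready: J and A. J is listed later → J.
E now also ready, so the ready set is {E, A}; E is listed later → E.
I and D now also ready, so the ready set is {I, D, A}; I is listed later → I.
D, C and A are all available; D is listed later → D.
Now C and A have their prerequisites met. C is listed later, so C next.
That leaves A as the only ready step → A.
H needed I, C and A, now all done → H.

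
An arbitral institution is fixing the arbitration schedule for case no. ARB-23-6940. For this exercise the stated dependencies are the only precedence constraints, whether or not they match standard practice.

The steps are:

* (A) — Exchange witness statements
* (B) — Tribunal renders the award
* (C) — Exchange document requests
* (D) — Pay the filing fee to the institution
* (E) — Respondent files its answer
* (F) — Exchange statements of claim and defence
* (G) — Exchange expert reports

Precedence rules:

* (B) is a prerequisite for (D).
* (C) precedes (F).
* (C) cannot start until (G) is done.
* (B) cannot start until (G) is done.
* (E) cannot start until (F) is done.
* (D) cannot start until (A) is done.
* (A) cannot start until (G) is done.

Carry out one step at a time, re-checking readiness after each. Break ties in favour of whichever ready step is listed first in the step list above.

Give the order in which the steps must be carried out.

(G) has no prerequisites → (G) first.
(A), (B) and (C) are all available; (A) is listed earlier → (A).
Now (B) and (C) have their prerequisites met. (B) is listed earlier, so (B) next.
(D) now also ready, so the ready set is {(C), (D)}; (C) is listed earlier → (C).
(F) now also ready, so the ready set is {(D), (F)}; (D) is listed earlier → (D).
(F) needed (C), now all done → (F).
Next only (E) has its prerequisites met → (E).

(G) → (A) → (B) → (C) → (D) → (F) → (E)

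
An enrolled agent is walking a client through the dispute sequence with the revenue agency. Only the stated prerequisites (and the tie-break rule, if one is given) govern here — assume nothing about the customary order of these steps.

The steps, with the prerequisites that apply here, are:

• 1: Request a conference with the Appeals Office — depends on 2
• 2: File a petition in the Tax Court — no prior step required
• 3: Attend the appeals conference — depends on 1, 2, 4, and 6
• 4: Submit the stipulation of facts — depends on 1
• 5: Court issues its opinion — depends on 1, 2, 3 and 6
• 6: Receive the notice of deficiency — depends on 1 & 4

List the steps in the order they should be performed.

2, 1, 4, 6, 3, 5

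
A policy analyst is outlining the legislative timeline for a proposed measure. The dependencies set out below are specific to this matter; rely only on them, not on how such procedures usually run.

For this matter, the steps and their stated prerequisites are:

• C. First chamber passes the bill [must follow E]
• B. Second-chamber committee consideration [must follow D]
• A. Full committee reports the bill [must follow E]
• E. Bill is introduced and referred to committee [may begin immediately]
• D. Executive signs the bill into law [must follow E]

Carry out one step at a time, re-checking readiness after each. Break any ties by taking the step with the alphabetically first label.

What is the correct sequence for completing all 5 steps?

E, A, C, D, B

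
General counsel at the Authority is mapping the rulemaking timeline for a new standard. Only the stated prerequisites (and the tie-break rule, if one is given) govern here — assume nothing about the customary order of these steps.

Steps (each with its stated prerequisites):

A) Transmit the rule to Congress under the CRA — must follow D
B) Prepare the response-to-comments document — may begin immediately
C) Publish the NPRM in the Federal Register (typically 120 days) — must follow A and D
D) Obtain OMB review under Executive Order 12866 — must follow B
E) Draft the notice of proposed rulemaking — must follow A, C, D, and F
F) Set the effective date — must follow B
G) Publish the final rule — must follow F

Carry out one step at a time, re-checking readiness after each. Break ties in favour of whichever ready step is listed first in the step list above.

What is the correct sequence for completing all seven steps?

Only B has no prerequisites, so it is first.
D and F are both available; D is listed earlier → D.
A now also ready, so the ready set is {A, F}; A is listed earlier → A.
Ready: C and F. C is listed earlier → C.
That leaves F as the only ready step → F.
E and G are both available; E is listed earlier → E.
G is the only step now ready → G.

B, D, A, C, F, E, G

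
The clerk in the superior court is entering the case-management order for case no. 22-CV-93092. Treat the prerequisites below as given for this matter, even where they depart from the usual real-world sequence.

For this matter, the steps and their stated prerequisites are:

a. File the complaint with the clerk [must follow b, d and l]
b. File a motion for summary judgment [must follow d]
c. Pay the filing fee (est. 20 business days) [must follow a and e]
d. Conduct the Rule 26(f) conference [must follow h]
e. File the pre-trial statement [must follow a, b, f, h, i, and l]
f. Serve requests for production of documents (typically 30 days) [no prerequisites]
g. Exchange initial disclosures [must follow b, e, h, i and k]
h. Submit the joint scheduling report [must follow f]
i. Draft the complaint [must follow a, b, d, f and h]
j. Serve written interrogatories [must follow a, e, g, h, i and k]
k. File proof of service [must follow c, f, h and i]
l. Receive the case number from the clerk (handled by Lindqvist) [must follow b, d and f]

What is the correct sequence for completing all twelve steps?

f, h, d, b, l, a, i, e, c, k, g, j

Only f has no prerequisites, so it is first.
h needed f, now all done → h.
d needed h, now all done → d.
That leaves b as the only ready step → b.
Next only l has its prerequisites met → l.
That leaves a as the only ready step → a.
That leaves i as the only ready step → i.
e needed a, b, f, h, i and l, now all done → e.
c is the only step now ready → c.
k needed c, f, h and i, now all done → k.
g is the only step now ready → g.
That leaves j as the only ready step → j.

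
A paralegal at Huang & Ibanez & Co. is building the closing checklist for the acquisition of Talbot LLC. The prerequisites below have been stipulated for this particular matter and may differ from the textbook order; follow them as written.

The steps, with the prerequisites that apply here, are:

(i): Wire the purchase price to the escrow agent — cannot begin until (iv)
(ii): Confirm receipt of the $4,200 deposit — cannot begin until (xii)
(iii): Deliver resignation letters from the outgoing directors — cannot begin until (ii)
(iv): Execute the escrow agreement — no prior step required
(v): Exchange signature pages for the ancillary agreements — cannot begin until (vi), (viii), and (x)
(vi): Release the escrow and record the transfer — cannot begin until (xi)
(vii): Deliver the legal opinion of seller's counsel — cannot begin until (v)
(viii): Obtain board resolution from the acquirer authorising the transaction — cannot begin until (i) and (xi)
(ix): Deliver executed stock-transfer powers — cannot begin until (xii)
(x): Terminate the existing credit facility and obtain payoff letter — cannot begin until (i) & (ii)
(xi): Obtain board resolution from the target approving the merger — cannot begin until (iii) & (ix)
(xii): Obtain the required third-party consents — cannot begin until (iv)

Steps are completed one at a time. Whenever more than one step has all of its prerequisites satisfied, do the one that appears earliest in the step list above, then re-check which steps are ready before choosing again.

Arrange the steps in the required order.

(iv) has no prerequisites → (iv) first.
Now (i) and (xii) have their prerequisites met. (i) is listed earlier, so (i) next.
That leaves (xii) as the only ready step → (xii).
(ii) and (ix) are both available; (ii) is listed earlier → (ii).
(iii), (ix) and (x) are all available; (iii) is listed earlier → (iii).
Ready: (ix) and (x). (ix) is listed earlier → (ix).
(x) and (xi) are both available; (x) is listed earlier → (x).
(xi) needed (iii) and (ix), now all done → (xi).
Ready: (vi) and (viii). (vi) is listed earlier → (vi).
That leaves (viii) as the only ready step → (viii).
(v) needed (vi), (viii) and (x), now all done → (v).
Next only (vii) has its prerequisites met → (vii).

(iv) (i) (xii) (ii) (iii) (ix) (x) (xi) (vi) (viii) (v) (vii)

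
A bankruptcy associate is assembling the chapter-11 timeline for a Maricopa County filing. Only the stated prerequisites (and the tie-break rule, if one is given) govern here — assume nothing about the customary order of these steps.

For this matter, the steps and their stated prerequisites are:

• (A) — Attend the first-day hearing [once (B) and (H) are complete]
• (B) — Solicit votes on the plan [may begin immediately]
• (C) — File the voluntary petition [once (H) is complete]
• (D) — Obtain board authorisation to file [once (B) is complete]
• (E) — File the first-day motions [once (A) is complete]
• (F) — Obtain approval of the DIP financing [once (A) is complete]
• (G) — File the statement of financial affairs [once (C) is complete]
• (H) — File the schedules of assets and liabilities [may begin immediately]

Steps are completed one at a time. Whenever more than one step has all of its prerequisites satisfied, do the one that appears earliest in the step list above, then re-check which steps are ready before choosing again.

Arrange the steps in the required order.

(B) and (H) have no prerequisites; (B) is listed earlier, so (B) is first.
(D) and (H) are both available; (D) is listed earlier → (D).
Next only (H) has its prerequisites met → (H).
Ready: (A) and (C). (A) is listed earlier → (A).
(E) and (F) now also ready, so the ready set is {(C), (E), (F)}; (C) is listed earlier → (C).
(G) now also ready, so the ready set is {(E), (F), (G)}; (E) is listed earlier → (E).
Now (F) and (G) have their prerequisites met. (F) is listed earlier, so (F) next.
That leaves (G) as the only ready step → (G).

(B) → (D) → (H) → (A) → (C) → (E) → (F) → (G)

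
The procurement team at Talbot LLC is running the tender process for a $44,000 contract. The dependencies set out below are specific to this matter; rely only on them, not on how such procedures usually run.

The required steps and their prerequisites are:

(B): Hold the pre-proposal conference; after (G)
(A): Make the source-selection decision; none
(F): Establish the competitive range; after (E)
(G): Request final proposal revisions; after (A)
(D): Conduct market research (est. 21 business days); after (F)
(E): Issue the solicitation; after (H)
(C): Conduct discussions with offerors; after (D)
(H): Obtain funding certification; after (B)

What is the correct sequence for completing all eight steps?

(A) has no prerequisites → (A) first.
Next only (G) has its prerequisites met → (G).
Next only (B) has its prerequisites met → (B).
(H) is the only step now ready → (H).
(E) is the only step now ready → (E).
Next only (F) has its prerequisites met → (F).
That leaves (D) as the only ready step → (D).
(C) needed (D), now all done → (C).

(A) → (G) → (B) → (H) → (E) → (F) → (D) → (C)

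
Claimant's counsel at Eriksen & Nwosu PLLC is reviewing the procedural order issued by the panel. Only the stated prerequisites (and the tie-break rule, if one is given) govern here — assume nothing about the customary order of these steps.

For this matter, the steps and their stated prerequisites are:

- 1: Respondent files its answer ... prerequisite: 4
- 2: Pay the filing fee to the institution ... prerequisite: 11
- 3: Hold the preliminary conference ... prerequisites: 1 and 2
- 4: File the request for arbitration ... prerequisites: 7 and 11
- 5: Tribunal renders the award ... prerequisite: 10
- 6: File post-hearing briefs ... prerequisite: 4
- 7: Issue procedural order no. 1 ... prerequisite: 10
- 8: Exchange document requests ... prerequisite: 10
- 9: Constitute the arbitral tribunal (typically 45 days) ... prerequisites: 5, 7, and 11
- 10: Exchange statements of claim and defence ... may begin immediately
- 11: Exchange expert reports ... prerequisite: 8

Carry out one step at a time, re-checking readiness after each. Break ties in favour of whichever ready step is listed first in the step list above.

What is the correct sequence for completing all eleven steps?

10, 5, 7, 8, 11, 2, 4, 1, 3, 6, 9

10 has no prerequisites → 10 first.
5, 7 and 8 are all available; 5 is listed earlier → 5.
Ready: 7 and 8. 7 is listed earlier → 7.
8 needed 10, now all done → 8.
11 needed 8, now all done → 11.
2, 4 and 9 are all available; 2 is listed earlier → 2.
Now 4 and 9 have their prerequisites met. 4 is listed earlier, so 4 next.
1, 6 and 9 are all available; 1 is listed earlier → 1.
Now 3, 6 and 9 have their prerequisites met. 3 is listed earlier, so 3 next.
Now 6 and 9 have their prerequisites met. 6 is listed earlier, so 6 next.
9 needed 5, 7 and 11, now all done → 9.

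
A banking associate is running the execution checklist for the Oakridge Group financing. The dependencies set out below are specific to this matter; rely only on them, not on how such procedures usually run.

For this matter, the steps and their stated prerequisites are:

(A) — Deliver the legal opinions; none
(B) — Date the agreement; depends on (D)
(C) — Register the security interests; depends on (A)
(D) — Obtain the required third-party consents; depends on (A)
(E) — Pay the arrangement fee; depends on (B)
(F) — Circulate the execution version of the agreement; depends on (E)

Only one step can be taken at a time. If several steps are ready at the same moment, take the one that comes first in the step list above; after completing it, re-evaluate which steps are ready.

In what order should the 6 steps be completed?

(A), (C), (D), (B), (E), (F)

(A) is the only step with nothing outstanding, so it goes first.
(C) and (D) are both available; (C) is listed earlier → (C).
Next only (D) has its prerequisites met → (D).
(B) needed (D), now all done → (B).
(E) needed (B), now all done → (E).
Next only (F) has its prerequisites met → (F).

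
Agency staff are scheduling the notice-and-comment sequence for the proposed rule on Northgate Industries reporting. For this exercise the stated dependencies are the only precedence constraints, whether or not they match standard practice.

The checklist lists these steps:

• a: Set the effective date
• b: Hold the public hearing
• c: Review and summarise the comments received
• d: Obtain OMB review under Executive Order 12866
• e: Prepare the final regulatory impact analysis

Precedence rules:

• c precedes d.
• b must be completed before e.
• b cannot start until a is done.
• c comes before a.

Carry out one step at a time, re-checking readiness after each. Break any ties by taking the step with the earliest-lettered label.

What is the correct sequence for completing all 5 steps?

c is the only step with nothing outstanding, so it goes first.
a and d are both available; a has the earlier label → a.
b now also ready, so the ready set is {b, d}; b has the earlier label → b.
e now also ready, so the ready set is {d, e}; d has the earlier label → d.
e needed b, now all done → e.

c, a, b, d, e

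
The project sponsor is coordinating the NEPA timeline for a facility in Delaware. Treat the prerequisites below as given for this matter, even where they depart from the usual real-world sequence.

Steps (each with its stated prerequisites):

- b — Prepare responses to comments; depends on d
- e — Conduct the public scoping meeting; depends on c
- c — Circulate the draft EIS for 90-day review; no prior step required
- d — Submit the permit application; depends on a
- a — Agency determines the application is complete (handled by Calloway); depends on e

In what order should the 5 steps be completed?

c, e, a, d, b

Only c has no prerequisites, so it is first.
Next only e has its prerequisites met → e.
That leaves a as the only ready step → a.
d needed a, now all done → d.
Next only b has its prerequisites met → b.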